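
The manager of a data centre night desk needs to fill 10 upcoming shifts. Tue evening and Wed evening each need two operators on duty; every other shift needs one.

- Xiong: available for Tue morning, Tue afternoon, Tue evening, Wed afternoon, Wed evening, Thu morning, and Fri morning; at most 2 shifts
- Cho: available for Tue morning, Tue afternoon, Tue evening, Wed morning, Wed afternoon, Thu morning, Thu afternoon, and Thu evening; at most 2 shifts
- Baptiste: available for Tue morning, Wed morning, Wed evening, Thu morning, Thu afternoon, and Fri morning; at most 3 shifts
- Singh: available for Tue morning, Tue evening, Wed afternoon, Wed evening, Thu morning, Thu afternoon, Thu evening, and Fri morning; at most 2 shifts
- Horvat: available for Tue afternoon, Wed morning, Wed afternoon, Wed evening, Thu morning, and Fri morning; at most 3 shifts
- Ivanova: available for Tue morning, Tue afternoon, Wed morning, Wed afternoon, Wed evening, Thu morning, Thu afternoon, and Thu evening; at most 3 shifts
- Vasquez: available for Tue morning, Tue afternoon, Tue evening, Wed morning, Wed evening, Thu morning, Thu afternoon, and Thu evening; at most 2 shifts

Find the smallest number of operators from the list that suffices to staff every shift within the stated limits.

12 slots to fill and no one can take more than 3, so at least ⌈12/3⌉ = 4 operators are needed.
Any 4 operators together have capacity at most 3+3+3+2 = 11 < 12 slots, so 4 can never suffice.
Xiong, Cho, Baptiste, Singh, and Horvat alone can cover everything: Tue morning→Baptiste, Tue afternoon→Xiong, Tue evening→Xiong+Cho, Wed morning→Baptiste, Wed afternoon→Singh, Wed evening→Singh+Horvat, Thu morning→Horvat, Thu afternoon→Baptiste, Thu evening→Cho, Fri morning→Horvat.

5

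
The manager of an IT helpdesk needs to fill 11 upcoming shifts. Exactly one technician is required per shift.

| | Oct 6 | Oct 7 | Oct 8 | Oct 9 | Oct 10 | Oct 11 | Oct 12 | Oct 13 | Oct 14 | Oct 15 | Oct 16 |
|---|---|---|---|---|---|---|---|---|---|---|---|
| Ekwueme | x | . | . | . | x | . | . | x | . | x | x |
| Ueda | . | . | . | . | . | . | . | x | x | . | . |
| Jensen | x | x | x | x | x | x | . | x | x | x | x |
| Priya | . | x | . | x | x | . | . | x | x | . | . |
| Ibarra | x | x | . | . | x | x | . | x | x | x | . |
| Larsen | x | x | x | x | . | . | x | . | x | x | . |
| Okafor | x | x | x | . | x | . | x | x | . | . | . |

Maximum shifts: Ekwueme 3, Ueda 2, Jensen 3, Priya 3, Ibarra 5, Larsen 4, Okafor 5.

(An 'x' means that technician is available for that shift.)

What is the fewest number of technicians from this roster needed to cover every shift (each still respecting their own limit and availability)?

11 slots to fill and no one can take more than 5, so at least ⌈11/5⌉ = 3 technicians are needed.
Ekwueme, Jensen, and Okafor alone can cover everything: Oct 6→Ekwueme, Oct 7→Okafor, Oct 8→Okafor, Oct 9→Jensen, Oct 10→Okafor, Oct 11→Jensen, Oct 12→Okafor, Oct 13→Okafor, Oct 14→Jensen, Oct 15→Ekwueme, Oct 16→Ekwueme.

3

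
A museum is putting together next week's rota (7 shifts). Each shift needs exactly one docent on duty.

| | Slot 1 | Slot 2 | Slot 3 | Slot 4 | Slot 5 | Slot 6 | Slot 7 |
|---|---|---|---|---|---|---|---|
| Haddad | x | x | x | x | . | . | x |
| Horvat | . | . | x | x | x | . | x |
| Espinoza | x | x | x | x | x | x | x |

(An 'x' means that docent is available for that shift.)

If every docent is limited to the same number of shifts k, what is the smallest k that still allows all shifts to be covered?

With 3 docents and 7 worker-slots to fill, someone must work at least ⌈7/3⌉ = 3 shifts, so k ≥ 3.
k = 3 works: Slot 1→Haddad, Slot 2→Haddad, Slot 3→Haddad, Slot 4→Horvat, Slot 5→Horvat, Slot 6→Espinoza, Slot 7→Horvat.
Loads: Haddad 3, Horvat 3, Espinoza 1 — all ≤ 3.

3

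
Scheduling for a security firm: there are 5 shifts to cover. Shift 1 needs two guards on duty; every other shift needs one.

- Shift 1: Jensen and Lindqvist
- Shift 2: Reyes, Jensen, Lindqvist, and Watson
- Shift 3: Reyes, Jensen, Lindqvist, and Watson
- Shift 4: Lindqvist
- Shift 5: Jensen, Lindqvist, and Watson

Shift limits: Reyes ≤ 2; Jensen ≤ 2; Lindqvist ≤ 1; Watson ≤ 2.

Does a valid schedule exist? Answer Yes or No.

Total capacity is 7 and 6 slots are needed, so capacity alone doesn't rule it out.
Shifts {Shift 1, Shift 4} need 3 worker-slots in total, but the guards available for any of those shifts (Jensen and Lindqvist) can supply at most 2 among them. So no valid schedule exists.

No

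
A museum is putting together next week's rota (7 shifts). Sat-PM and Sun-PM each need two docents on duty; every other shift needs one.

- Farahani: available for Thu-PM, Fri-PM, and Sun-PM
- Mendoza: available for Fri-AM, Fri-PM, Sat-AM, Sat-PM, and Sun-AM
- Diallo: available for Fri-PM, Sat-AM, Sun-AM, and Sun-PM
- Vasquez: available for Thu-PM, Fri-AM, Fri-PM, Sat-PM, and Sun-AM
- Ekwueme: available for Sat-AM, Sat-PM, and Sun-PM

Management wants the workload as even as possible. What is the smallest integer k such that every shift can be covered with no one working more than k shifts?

With 5 docents and 9 worker-slots to fill, someone must work at least ⌈9/5⌉ = 2 shifts, so k ≥ 2.
k = 2 works: Thu-PM→Farahani, Fri-AM→Mendoza, Fri-PM→Vasquez, Sat-AM→Mendoza, Sat-PM→Vasquez+Ekwueme, Sun-AM→Diallo, Sun-PM→Farahani+Diallo.
Loads: Farahani 2, Mendoza 2, Diallo 2, Vasquez 2, Ekwueme 1 — all ≤ 2.

2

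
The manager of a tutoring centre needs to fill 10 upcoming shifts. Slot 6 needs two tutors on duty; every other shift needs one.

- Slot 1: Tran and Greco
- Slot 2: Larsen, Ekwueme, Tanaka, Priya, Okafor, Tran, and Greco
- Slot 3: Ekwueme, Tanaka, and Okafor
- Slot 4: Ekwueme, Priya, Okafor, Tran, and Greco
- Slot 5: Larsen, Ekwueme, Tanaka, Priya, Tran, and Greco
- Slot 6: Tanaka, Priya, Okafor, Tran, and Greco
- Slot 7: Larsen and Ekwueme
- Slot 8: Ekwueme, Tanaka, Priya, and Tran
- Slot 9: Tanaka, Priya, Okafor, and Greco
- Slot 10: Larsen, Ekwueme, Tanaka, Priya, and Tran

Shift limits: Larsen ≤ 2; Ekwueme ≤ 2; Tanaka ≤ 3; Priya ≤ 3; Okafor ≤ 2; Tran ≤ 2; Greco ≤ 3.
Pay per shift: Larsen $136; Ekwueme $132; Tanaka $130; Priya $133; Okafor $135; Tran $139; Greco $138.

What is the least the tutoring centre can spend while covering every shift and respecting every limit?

Picking the cheapest available tutor for each shift independently would cost $1445, but that ignores the shift limits.
An optimal schedule: Slot 1→Greco, Slot 2→Okafor, Slot 3→Tanaka, Slot 4→Ekwueme, Slot 5→Priya, Slot 6→Priya+Okafor, Slot 7→Ekwueme, Slot 8→Tanaka, Slot 9→Tanaka, Slot 10→Priya.
Total: 138 + 135 + 130 + 132 + 133 + 133 + 135 + 132 + 130 + 130 + 133 = $1461.

$1461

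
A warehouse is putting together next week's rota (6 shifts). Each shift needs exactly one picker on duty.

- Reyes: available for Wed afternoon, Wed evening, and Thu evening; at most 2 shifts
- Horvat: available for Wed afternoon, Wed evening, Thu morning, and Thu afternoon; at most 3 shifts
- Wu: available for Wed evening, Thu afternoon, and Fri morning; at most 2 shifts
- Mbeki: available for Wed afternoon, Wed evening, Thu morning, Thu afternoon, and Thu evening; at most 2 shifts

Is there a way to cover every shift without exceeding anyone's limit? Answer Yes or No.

Yes

Fri morning can only be covered by Wu, so that assignment is forced.
One valid schedule: Wed afternoon→Reyes, Wed evening→Horvat, Thu morning→Horvat, Thu afternoon→Horvat, Thu evening→Reyes, Fri morning→Wu.
Loads: Reyes 2/2, Horvat 3/3, Wu 1/2, Mbeki 0/2 — all within limits.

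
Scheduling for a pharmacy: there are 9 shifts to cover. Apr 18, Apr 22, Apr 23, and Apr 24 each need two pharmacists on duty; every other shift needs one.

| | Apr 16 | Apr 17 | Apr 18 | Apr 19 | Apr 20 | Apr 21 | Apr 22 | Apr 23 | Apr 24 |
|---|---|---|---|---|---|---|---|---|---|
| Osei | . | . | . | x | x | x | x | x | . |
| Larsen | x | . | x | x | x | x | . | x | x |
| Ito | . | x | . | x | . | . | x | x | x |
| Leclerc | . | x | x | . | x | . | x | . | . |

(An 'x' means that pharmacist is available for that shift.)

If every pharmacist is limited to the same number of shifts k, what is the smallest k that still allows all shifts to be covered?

With 4 pharmacists and 13 worker-slots to fill, someone must work at least ⌈13/4⌉ = 4 shifts, so k ≥ 4.
k = 4 works: Apr 16→Larsen, Apr 17→Ito, Apr 18→Larsen+Leclerc, Apr 19→Osei, Apr 20→Osei, Apr 21→Osei, Apr 22→Osei+Ito, Apr 23→Larsen+Ito, Apr 24→Larsen+Ito.
Loads: Osei 4, Larsen 4, Ito 4, Leclerc 1 — all ≤ 4.

4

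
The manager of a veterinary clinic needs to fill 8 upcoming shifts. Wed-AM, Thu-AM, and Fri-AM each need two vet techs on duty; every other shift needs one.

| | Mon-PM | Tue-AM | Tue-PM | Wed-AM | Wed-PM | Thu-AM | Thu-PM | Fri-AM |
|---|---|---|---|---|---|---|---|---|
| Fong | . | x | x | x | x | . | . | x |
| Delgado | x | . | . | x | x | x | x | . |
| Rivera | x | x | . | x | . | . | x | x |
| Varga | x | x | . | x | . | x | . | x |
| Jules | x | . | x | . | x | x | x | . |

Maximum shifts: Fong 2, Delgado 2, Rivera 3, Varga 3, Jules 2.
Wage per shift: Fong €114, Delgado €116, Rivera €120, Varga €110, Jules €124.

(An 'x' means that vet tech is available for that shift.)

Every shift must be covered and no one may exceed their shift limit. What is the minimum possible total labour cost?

Picking the cheapest available vet tech for each shift independently would cost €1238, but that ignores the shift limits.
An optimal schedule: Mon-PM→Jules, Tue-AM→Fong, Tue-PM→Fong, Wed-AM→Rivera+Varga, Wed-PM→Delgado, Thu-AM→Delgado+Varga, Thu-PM→Rivera, Fri-AM→Rivera+Varga.
Total: 124 + 114 + 114 + 120 + 110 + 116 + 116 + 110 + 120 + 120 + 110 = €1274.

€1274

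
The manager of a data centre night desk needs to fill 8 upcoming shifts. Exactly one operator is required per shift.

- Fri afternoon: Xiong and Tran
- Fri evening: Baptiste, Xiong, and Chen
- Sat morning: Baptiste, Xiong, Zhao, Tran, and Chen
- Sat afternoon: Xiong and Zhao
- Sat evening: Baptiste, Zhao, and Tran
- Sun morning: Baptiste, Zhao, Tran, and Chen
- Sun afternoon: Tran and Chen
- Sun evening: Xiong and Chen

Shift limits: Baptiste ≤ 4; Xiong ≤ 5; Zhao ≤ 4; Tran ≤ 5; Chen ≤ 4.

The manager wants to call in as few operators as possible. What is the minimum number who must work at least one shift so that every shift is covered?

8 slots to fill and no one can take more than 5, so at least ⌈8/5⌉ = 2 operators are needed.
Xiong and Tran alone can cover everything: Fri afternoon→Xiong, Fri evening→Xiong, Sat morning→Xiong, Sat afternoon→Xiong, Sat evening→Tran, Sun morning→Tran, Sun afternoon→Tran, Sun evening→Xiong.

2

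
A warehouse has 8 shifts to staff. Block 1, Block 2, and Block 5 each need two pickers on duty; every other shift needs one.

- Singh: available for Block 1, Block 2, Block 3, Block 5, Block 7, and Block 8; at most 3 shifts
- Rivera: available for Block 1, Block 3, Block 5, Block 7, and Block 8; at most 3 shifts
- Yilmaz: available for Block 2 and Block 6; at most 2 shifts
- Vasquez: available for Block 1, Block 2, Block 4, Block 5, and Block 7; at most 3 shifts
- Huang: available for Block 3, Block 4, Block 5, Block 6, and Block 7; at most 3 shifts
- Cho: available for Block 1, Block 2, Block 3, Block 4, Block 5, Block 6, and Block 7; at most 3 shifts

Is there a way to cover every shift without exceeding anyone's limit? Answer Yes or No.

One valid schedule: Block 1→Rivera+Vasquez, Block 2→Yilmaz+Vasquez, Block 3→Singh, Block 4→Vasquez, Block 5→Rivera+Huang, Block 6→Yilmaz, Block 7→Singh, Block 8→Singh.
Loads: Singh 3/3, Rivera 2/3, Yilmaz 2/2, Vasquez 3/3, Huang 1/3, Cho 0/3 — all within limits.

Yes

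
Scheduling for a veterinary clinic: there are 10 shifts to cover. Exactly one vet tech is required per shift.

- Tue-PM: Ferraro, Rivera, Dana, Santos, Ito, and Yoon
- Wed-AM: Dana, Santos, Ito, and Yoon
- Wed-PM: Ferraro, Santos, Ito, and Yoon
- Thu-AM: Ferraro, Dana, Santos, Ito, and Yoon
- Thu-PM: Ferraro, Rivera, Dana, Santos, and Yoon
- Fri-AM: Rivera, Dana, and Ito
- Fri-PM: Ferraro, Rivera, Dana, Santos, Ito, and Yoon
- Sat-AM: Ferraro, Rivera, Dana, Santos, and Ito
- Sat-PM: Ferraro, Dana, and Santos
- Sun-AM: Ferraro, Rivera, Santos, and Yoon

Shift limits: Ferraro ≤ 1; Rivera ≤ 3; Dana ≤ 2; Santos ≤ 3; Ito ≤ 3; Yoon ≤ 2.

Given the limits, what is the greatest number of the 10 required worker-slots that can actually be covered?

Total capacity across all vet techs is 1+3+2+3+3+2 = 14, and 10 slots are needed, so at most 10 can be filled.
An assignment achieving 10: Tue-PM→Santos, Wed-AM→Dana, Wed-PM→Santos, Thu-AM→Dana, Thu-PM→Rivera, Fri-AM→Rivera, Fri-PM→Ito, Sat-AM→Santos, Sat-PM→Ferraro, Sun-AM→Rivera.
Loads: Ferraro 1/1, Rivera 3/3, Dana 2/2, Santos 3/3, Ito 1/3, Yoon 0/2.

10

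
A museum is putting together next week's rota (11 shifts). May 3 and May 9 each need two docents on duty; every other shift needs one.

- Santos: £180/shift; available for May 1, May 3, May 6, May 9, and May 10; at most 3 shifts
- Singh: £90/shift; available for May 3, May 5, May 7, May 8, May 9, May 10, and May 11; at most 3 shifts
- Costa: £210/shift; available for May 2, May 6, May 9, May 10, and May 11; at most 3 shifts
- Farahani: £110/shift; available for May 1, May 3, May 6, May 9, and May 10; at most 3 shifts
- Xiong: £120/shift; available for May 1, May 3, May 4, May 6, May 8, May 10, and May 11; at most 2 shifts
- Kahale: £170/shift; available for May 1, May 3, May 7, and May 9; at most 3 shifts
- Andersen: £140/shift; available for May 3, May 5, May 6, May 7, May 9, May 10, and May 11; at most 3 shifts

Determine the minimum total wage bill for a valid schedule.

£1640

May 2 can only be covered by Costa, so that assignment is forced.
May 4 can only be covered by Xiong, so that assignment is forced.
Picking the cheapest available docent for each shift independently would cost £1400, but that ignores the shift limits.
An optimal schedule: May 1→Farahani, May 2→Costa, May 3→Farahani+Andersen, May 4→Xiong, May 5→Singh, May 6→Farahani, May 7→Singh, May 8→Singh, May 9→Andersen+Kahale, May 10→Andersen, May 11→Xiong.
Total: 110 + 210 + 110 + 140 + 120 + 90 + 110 + 90 + 90 + 140 + 170 + 140 + 120 = £1640.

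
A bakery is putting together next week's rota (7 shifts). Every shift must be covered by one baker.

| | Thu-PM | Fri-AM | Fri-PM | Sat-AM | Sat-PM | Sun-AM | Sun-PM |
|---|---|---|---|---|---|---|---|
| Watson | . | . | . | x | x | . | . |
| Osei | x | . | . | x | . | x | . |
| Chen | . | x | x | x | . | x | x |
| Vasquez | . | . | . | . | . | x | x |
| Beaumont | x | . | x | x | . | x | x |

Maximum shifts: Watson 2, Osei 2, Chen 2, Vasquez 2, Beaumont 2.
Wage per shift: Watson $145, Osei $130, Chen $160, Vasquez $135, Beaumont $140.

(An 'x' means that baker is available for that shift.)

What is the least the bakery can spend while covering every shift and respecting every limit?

$975

Fri-AM can only be covered by Chen, so that assignment is forced.
Sat-PM can only be covered by Watson, so that assignment is forced.
Picking the cheapest available baker for each shift independently would cost $970, but that ignores the shift limits.
An optimal schedule: Thu-PM→Osei, Fri-AM→Chen, Fri-PM→Beaumont, Sat-AM→Osei, Sat-PM→Watson, Sun-AM→Vasquez, Sun-PM→Vasquez.
Total: 130 + 160 + 140 + 130 + 145 + 135 + 135 = $975.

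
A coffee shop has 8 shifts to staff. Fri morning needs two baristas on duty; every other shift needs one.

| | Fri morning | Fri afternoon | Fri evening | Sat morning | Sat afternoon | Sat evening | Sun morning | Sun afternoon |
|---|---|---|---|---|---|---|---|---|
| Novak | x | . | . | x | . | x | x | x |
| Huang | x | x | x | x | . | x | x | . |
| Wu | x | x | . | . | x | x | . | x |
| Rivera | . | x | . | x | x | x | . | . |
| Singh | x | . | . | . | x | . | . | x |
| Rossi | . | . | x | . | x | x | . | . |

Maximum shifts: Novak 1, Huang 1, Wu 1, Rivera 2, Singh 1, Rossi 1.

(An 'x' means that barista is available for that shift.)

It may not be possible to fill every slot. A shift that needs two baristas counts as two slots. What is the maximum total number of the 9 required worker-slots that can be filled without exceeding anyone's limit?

Total capacity across all baristas is 1+1+1+2+1+1 = 7, and 9 slots are needed, so at most 7 can be filled.
An assignment achieving 7: Fri afternoon→Wu, Fri evening→Huang, Sat morning→Rivera, Sat afternoon→Rivera, Sat evening→Rossi, Sun morning→Novak, Sun afternoon→Singh.
Loads: Novak 1/1, Huang 1/1, Wu 1/1, Rivera 2/2, Singh 1/1, Rossi 1/1.

7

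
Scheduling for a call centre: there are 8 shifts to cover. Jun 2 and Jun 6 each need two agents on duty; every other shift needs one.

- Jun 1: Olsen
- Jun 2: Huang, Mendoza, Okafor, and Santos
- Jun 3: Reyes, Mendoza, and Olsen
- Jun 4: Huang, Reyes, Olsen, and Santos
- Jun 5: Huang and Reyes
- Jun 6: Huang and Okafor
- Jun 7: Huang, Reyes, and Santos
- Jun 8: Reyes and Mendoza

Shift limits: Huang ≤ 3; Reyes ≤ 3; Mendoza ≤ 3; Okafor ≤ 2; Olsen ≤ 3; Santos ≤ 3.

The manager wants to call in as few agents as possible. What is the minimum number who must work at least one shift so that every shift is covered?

4

10 slots to fill and no one can take more than 3, so at least ⌈10/3⌉ = 4 agents are needed.
Huang, Reyes, Okafor, and Olsen alone can cover everything: Jun 1→Olsen, Jun 2→Huang+Okafor, Jun 3→Reyes, Jun 4→Olsen, Jun 5→Huang, Jun 6→Huang+Okafor, Jun 7→Reyes, Jun 8→Reyes.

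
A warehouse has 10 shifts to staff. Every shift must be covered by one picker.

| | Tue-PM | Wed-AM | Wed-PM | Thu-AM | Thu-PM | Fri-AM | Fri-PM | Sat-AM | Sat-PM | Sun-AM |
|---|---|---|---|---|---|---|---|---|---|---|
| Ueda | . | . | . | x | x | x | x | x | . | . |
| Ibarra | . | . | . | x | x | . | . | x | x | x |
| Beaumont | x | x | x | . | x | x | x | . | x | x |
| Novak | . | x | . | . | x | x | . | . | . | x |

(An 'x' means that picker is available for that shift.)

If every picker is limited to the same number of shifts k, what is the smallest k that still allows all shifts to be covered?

With 4 pickers and 10 worker-slots to fill, someone must work at least ⌈10/4⌉ = 3 shifts, so k ≥ 3.
k = 3 works: Tue-PM→Beaumont, Wed-AM→Beaumont, Wed-PM→Beaumont, Thu-AM→Ueda, Thu-PM→Ibarra, Fri-AM→Novak, Fri-PM→Ueda, Sat-AM→Ueda, Sat-PM→Ibarra, Sun-AM→Ibarra.
Loads: Ueda 3, Ibarra 3, Beaumont 3, Novak 1 — all ≤ 3.

3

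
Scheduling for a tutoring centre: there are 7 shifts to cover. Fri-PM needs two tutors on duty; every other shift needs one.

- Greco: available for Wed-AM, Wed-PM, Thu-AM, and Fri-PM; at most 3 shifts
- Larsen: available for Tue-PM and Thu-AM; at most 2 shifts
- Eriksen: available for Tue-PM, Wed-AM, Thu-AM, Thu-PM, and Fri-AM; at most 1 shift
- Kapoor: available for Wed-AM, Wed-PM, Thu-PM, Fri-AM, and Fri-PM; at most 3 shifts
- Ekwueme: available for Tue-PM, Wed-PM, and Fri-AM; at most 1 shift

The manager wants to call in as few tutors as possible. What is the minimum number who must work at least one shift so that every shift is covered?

3

8 slots to fill and no one can take more than 3, so at least ⌈8/3⌉ = 3 tutors are needed.
Greco, Larsen, and Kapoor alone can cover everything: Tue-PM→Larsen, Wed-AM→Greco, Wed-PM→Greco, Thu-AM→Larsen, Thu-PM→Kapoor, Fri-AM→Kapoor, Fri-PM→Greco+Kapoor.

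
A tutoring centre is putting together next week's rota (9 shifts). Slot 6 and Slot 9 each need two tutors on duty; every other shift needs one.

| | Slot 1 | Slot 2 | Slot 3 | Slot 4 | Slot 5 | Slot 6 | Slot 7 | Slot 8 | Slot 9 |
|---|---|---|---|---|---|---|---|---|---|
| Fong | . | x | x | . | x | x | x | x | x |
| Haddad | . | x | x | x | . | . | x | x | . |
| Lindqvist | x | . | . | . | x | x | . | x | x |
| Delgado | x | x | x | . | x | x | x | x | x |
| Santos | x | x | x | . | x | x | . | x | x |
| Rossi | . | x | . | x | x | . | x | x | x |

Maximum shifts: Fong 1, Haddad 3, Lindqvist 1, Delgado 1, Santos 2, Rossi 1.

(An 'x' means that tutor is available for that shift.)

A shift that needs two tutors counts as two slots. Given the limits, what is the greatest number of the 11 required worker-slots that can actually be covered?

Total capacity across all tutors is 1+3+1+1+2+1 = 9, and 11 slots are needed, so at most 9 can be filled.
An assignment achieving 9: Slot 1→Lindqvist, Slot 2→Haddad, Slot 3→Fong, Slot 4→Haddad, Slot 5→Santos, Slot 6→Delgado+Santos, Slot 7→Haddad, Slot 9→Rossi.
Loads: Fong 1/1, Haddad 3/3, Lindqvist 1/1, Delgado 1/1, Santos 2/2, Rossi 1/1.

9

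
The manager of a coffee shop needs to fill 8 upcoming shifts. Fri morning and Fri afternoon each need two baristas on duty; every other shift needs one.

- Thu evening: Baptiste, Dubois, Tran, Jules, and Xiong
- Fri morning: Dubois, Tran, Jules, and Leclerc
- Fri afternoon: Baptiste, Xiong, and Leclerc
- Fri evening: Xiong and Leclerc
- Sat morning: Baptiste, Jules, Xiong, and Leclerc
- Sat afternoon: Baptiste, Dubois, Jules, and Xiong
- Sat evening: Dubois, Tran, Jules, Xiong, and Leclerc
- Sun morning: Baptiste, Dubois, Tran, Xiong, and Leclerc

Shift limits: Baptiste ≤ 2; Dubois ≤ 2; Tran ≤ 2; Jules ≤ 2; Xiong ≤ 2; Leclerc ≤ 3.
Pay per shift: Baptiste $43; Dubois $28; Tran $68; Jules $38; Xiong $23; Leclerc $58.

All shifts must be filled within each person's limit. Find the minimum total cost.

Picking the cheapest available barista for each shift independently would cost $270, but that ignores the shift limits.
An optimal schedule: Thu evening→Dubois, Fri morning→Jules+Leclerc, Fri afternoon→Xiong+Baptiste, Fri evening→Xiong, Sat morning→Jules, Sat afternoon→Dubois, Sat evening→Leclerc, Sun morning→Baptiste.
Total: 28 + 38 + 58 + 23 + 43 + 23 + 38 + 28 + 58 + 43 = $380.

$380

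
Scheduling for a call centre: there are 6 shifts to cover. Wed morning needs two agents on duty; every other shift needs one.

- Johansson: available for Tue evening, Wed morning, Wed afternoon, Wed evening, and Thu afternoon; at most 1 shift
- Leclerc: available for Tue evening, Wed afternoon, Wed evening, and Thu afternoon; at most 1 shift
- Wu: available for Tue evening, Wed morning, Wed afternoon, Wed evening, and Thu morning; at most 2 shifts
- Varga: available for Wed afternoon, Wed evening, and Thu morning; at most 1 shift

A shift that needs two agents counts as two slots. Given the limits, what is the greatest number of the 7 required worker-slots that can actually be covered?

5

Total capacity across all agents is 1+1+2+1 = 5, and 7 slots are needed, so at most 5 can be filled.
An assignment achieving 5: Wed morning→Johansson+Wu, Wed afternoon→Varga, Thu morning→Wu, Thu afternoon→Leclerc.
Loads: Johansson 1/1, Leclerc 1/1, Wu 2/2, Varga 1/1.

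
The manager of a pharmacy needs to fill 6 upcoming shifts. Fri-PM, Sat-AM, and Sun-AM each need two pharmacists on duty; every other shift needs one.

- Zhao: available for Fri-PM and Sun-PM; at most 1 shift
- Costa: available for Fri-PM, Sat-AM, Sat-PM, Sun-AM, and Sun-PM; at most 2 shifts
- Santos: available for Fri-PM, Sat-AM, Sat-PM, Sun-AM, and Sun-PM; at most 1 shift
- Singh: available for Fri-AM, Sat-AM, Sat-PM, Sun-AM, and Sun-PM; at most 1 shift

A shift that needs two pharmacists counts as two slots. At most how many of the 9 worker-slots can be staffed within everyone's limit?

Total capacity across all pharmacists is 1+2+1+1 = 5, and 9 slots are needed, so at most 5 can be filled.
An assignment achieving 5: Fri-AM→Singh, Fri-PM→Zhao+Costa, Sat-AM→Costa+Santos.
Loads: Zhao 1/1, Costa 2/2, Santos 1/1, Singh 1/1.

5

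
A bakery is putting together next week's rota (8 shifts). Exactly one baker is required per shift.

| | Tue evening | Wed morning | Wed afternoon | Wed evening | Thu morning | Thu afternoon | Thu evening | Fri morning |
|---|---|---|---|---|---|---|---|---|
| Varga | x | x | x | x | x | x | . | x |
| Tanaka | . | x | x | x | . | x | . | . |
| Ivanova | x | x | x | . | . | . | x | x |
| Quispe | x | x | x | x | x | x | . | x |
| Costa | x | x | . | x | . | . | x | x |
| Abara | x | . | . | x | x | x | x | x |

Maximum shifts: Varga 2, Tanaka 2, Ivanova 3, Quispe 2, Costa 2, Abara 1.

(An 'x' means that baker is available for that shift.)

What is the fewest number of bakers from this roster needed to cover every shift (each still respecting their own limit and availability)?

4

8 slots to fill and no one can take more than 3, so at least ⌈8/3⌉ = 3 bakers are needed.
Any 3 bakers together have capacity at most 3+2+2 = 7 < 8 slots, so 3 can never suffice.
Varga, Tanaka, Ivanova, and Quispe alone can cover everything: Tue evening→Varga, Wed morning→Ivanova, Wed afternoon→Quispe, Wed evening→Tanaka, Thu morning→Varga, Thu afternoon→Tanaka, Thu evening→Ivanova, Fri morning→Ivanova.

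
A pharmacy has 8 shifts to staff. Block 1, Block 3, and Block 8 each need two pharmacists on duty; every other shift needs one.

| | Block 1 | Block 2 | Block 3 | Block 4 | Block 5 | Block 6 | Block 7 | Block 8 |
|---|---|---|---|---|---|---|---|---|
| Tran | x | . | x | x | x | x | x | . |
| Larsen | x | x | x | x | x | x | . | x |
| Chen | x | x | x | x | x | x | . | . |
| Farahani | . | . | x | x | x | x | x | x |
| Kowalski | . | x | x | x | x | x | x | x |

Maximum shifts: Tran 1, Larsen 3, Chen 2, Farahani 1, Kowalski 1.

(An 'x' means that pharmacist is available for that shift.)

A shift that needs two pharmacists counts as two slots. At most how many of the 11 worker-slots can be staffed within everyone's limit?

8

Total capacity across all pharmacists is 1+3+2+1+1 = 8, and 11 slots are needed, so at most 8 can be filled.
An assignment achieving 8: Block 1→Tran+Larsen, Block 2→Larsen, Block 3→Chen, Block 4→Chen, Block 7→Farahani, Block 8→Larsen+Kowalski.
Loads: Tran 1/1, Larsen 3/3, Chen 2/2, Farahani 1/1, Kowalski 1/1.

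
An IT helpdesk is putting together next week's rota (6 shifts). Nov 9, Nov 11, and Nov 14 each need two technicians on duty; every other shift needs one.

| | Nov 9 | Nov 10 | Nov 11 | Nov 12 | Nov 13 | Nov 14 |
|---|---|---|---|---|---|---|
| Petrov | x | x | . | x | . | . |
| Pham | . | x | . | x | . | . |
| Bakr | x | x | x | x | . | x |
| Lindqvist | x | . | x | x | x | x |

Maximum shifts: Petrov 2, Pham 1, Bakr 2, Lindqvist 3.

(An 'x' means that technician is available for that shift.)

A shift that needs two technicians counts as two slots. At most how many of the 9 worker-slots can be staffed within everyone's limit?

8

Total capacity across all technicians is 2+1+2+3 = 8, and 9 slots are needed, so at most 8 can be filled.
An assignment achieving 8: Nov 9→Petrov, Nov 10→Petrov, Nov 11→Bakr+Lindqvist, Nov 12→Pham, Nov 13→Lindqvist, Nov 14→Bakr+Lindqvist.
Loads: Petrov 2/2, Pham 1/1, Bakr 2/2, Lindqvist 3/3.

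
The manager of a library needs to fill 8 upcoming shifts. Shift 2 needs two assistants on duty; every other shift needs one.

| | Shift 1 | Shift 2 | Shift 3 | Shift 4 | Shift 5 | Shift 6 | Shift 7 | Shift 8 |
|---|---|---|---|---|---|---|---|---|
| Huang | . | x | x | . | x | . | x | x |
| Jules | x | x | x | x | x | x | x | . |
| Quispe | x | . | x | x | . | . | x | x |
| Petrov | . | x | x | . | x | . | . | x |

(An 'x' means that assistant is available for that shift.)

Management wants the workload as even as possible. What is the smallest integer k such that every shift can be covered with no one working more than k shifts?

With 4 assistants and 9 worker-slots to fill, someone must work at least ⌈9/4⌉ = 3 shifts, so k ≥ 3.
k = 3 works: Shift 1→Jules, Shift 2→Huang+Petrov, Shift 3→Quispe, Shift 4→Jules, Shift 5→Huang, Shift 6→Jules, Shift 7→Huang, Shift 8→Quispe.
Loads: Huang 3, Jules 3, Quispe 2, Petrov 1 — all ≤ 3.

3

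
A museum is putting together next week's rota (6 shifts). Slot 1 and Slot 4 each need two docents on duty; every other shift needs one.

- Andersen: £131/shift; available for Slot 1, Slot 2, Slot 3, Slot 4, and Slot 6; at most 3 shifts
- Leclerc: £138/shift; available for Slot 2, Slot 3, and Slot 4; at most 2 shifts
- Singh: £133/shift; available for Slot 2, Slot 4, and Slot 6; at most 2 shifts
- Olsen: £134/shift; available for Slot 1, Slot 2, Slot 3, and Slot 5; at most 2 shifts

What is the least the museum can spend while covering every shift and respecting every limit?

Slot 1 can only be covered by Andersen and Olsen, so that assignment is forced.
Slot 5 can only be covered by Olsen, so that assignment is forced.
Picking the cheapest available docent for each shift independently would cost £1056, but that ignores the shift limits.
An optimal schedule: Slot 1→Andersen+Olsen, Slot 2→Singh, Slot 3→Andersen, Slot 4→Singh+Leclerc, Slot 5→Olsen, Slot 6→Andersen.
Total: 131 + 134 + 133 + 131 + 133 + 138 + 134 + 131 = £1065.

£1065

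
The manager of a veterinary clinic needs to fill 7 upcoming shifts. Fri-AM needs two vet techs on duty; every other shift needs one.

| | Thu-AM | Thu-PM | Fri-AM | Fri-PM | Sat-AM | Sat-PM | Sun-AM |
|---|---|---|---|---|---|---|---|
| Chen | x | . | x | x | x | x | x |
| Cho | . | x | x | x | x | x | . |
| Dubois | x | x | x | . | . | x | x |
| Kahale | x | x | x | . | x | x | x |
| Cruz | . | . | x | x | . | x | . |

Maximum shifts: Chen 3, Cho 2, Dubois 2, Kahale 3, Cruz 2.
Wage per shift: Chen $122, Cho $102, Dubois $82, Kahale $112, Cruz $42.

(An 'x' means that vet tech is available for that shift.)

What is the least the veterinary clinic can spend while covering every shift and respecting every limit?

$676

Picking the cheapest available vet tech for each shift independently would cost $556, but that ignores the shift limits.
An optimal schedule: Thu-AM→Dubois, Thu-PM→Dubois, Fri-AM→Cho+Kahale, Fri-PM→Cruz, Sat-AM→Cho, Sat-PM→Cruz, Sun-AM→Kahale.
Total: 82 + 82 + 102 + 112 + 42 + 102 + 42 + 112 = $676.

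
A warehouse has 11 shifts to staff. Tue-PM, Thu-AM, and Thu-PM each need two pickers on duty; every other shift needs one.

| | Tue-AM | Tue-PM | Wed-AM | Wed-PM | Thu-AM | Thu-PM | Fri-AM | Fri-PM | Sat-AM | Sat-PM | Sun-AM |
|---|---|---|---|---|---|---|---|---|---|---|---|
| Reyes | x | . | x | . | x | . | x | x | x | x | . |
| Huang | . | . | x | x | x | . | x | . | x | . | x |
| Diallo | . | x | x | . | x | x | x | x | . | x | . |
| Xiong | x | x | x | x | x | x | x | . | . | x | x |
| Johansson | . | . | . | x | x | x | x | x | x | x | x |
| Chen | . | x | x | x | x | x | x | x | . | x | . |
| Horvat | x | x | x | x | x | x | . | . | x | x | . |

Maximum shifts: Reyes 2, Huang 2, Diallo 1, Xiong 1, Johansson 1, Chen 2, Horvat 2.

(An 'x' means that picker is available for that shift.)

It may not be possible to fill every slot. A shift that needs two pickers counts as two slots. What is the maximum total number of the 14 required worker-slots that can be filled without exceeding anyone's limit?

Total capacity across all pickers is 2+2+1+1+1+2+2 = 11, and 14 slots are needed, so at most 11 can be filled.
An assignment achieving 11: Tue-AM→Reyes, Tue-PM→Diallo+Xiong, Wed-AM→Chen, Wed-PM→Johansson, Thu-PM→Chen+Horvat, Fri-PM→Reyes, Sat-AM→Huang, Sat-PM→Horvat, Sun-AM→Huang.
Loads: Reyes 2/2, Huang 2/2, Diallo 1/1, Xiong 1/1, Johansson 1/1, Chen 2/2, Horvat 2/2.

11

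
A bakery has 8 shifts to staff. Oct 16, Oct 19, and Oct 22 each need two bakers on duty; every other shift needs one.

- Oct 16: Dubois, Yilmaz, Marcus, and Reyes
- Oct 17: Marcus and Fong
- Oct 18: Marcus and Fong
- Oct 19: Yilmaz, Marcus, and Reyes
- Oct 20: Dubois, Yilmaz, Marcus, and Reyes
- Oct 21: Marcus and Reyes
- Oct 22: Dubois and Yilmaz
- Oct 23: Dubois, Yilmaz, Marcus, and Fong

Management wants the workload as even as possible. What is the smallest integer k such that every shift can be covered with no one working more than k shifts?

3

With 5 bakers and 11 worker-slots to fill, someone must work at least ⌈11/5⌉ = 3 shifts, so k ≥ 3.
k = 3 works: Oct 16→Yilmaz+Reyes, Oct 17→Marcus, Oct 18→Marcus, Oct 19→Yilmaz+Reyes, Oct 20→Dubois, Oct 21→Marcus, Oct 22→Dubois+Yilmaz, Oct 23→Dubois.
Loads: Dubois 3, Yilmaz 3, Marcus 3, Fong 0, Reyes 2 — all ≤ 3.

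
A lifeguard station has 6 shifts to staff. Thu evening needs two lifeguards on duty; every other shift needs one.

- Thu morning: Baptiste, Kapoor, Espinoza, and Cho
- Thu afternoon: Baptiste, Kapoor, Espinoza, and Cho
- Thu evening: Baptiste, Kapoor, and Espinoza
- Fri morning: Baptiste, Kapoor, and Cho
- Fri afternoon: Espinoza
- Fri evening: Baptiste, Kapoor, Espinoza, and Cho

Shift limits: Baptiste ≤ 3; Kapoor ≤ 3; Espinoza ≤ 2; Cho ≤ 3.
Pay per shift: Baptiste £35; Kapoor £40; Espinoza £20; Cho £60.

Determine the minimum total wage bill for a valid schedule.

Fri afternoon can only be covered by Espinoza, so that assignment is forced.
Picking the cheapest available lifeguard for each shift independently would cost £170, but that ignores the shift limits.
An optimal schedule: Thu morning→Baptiste, Thu afternoon→Kapoor, Thu evening→Espinoza+Baptiste, Fri morning→Baptiste, Fri afternoon→Espinoza, Fri evening→Kapoor.
Total: 35 + 40 + 20 + 35 + 35 + 20 + 40 = £225.

£225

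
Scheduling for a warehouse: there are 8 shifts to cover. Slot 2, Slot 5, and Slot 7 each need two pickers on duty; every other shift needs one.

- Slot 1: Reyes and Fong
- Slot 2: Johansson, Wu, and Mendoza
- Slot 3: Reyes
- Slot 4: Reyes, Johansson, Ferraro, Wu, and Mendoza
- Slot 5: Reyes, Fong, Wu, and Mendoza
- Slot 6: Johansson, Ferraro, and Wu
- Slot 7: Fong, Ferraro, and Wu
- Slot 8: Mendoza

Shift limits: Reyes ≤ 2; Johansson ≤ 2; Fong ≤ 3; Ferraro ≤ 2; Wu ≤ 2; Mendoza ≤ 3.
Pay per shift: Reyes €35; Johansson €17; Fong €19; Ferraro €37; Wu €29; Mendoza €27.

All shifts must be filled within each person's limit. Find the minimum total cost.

Slot 3 can only be covered by Reyes, so that assignment is forced.
Slot 8 can only be covered by Mendoza, so that assignment is forced.
Picking the cheapest available picker for each shift independently would cost €253, but that ignores the shift limits.
An optimal schedule: Slot 1→Fong, Slot 2→Johansson+Mendoza, Slot 3→Reyes, Slot 4→Mendoza, Slot 5→Fong+Wu, Slot 6→Johansson, Slot 7→Fong+Wu, Slot 8→Mendoza.
Total: 19 + 17 + 27 + 35 + 27 + 19 + 29 + 17 + 19 + 29 + 27 = €265.

€265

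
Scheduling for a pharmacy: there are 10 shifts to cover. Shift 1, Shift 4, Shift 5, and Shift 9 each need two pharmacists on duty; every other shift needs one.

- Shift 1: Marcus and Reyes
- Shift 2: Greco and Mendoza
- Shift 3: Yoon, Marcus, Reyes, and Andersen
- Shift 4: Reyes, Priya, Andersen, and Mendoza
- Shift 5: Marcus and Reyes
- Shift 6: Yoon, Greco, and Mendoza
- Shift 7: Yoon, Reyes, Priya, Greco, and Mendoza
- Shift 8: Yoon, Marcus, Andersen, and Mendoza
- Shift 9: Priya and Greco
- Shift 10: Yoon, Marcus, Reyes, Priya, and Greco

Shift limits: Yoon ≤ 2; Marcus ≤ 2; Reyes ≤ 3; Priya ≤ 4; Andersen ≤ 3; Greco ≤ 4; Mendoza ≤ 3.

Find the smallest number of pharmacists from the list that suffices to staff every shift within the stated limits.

5

14 slots to fill and no one can take more than 4, so at least ⌈14/4⌉ = 4 pharmacists are needed.
Shifts {Shift 1, Shift 5, Shift 8, Shift 9} need 7 slots, but among the pharmacists available for them (Yoon, Marcus, Reyes, Priya, Andersen, Greco, and Mendoza) any 4 together supply at most 6. So 4 pharmacists are not enough.
Yoon, Marcus, Reyes, Priya, and Greco alone can cover everything: Shift 1→Marcus+Reyes, Shift 2→Greco, Shift 3→Yoon, Shift 4→Reyes+Priya, Shift 5→Marcus+Reyes, Shift 6→Greco, Shift 7→Priya, Shift 8→Yoon, Shift 9→Priya+Greco, Shift 10→Priya.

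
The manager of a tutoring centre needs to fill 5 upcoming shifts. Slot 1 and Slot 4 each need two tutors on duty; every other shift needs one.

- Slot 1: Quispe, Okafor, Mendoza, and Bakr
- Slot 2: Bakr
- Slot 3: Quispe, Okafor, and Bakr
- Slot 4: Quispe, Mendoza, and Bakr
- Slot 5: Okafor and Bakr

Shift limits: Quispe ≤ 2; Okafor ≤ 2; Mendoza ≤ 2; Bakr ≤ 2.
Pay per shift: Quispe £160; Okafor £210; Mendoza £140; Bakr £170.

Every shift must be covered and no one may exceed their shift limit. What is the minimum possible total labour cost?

Slot 2 can only be covered by Bakr, so that assignment is forced.
Picking the cheapest available tutor for each shift independently would cost £1100, but that ignores the shift limits.
An optimal schedule: Slot 1→Mendoza+Okafor, Slot 2→Bakr, Slot 3→Quispe, Slot 4→Mendoza+Quispe, Slot 5→Bakr.
Total: 140 + 210 + 170 + 160 + 140 + 160 + 170 = £1150.

£1150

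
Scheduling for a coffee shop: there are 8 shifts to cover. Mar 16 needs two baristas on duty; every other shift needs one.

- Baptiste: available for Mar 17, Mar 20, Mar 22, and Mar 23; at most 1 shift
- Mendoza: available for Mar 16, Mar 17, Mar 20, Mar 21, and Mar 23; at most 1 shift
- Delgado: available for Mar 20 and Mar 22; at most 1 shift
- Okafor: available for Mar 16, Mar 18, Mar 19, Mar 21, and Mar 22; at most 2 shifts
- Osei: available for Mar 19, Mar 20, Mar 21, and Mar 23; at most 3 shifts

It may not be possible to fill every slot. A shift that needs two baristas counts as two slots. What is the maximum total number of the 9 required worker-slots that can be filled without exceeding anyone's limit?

8

Total capacity across all baristas is 1+1+1+2+3 = 8, and 9 slots are needed, so at most 8 can be filled.
An assignment achieving 8: Mar 16→Mendoza+Okafor, Mar 17→Baptiste, Mar 18→Okafor, Mar 19→Osei, Mar 21→Osei, Mar 22→Delgado, Mar 23→Osei.
Loads: Baptiste 1/1, Mendoza 1/1, Delgado 1/1, Okafor 2/2, Osei 3/3.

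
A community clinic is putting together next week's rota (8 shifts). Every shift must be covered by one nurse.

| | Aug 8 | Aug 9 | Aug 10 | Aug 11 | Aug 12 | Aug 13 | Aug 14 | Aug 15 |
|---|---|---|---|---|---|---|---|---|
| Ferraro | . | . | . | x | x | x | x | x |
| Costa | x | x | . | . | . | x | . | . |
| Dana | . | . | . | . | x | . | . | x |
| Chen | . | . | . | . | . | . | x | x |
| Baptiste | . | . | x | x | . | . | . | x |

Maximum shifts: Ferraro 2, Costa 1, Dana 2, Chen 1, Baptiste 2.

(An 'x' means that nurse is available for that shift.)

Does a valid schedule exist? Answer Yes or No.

No

Total capacity is 8 and 8 slots are needed, so capacity alone doesn't rule it out.
Shifts {Aug 8, Aug 9} need 2 worker-slots in total, but the nurses available for any of those shifts (Costa) can supply at most 1 among them. So no valid schedule exists.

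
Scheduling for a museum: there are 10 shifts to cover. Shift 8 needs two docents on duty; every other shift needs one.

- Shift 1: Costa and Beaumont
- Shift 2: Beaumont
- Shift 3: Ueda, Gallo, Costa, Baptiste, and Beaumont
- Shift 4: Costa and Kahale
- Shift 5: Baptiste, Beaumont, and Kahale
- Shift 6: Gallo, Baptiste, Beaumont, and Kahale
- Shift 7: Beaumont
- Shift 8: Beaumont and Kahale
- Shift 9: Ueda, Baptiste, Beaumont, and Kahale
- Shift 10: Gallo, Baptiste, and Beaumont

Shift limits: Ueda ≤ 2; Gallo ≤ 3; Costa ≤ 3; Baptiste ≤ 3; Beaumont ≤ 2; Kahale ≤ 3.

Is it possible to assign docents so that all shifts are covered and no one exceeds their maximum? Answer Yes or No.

No

Total capacity is 16 and 11 slots are needed, so capacity alone doesn't rule it out.
Shifts {Shift 2, Shift 7, Shift 8} need 4 worker-slots in total, but the docents available for any of those shifts (Beaumont and Kahale) can supply at most 3 among them. So no valid schedule exists.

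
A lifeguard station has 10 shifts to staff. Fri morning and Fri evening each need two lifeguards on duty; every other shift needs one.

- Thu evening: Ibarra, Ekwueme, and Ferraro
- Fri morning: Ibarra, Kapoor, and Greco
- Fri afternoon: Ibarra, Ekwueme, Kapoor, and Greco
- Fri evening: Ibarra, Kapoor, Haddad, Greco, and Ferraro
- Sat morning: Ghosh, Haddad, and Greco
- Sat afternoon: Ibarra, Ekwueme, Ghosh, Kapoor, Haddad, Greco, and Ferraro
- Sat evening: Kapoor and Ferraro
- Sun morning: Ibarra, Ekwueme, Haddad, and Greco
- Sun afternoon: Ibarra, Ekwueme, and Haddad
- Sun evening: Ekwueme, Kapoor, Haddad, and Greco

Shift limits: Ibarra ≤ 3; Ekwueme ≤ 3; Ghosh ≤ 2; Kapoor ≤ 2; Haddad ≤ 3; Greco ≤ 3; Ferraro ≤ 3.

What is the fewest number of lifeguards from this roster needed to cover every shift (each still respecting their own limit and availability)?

12 slots to fill and no one can take more than 3, so at least ⌈12/3⌉ = 4 lifeguards are needed.
Ibarra, Ekwueme, Greco, and Ferraro alone can cover everything: Thu evening→Ibarra, Fri morning→Ibarra+Greco, Fri afternoon→Ekwueme, Fri evening→Greco+Ferraro, Sat morning→Greco, Sat afternoon→Ferraro, Sat evening→Ferraro, Sun morning→Ekwueme, Sun afternoon→Ibarra, Sun evening→Ekwueme.

4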